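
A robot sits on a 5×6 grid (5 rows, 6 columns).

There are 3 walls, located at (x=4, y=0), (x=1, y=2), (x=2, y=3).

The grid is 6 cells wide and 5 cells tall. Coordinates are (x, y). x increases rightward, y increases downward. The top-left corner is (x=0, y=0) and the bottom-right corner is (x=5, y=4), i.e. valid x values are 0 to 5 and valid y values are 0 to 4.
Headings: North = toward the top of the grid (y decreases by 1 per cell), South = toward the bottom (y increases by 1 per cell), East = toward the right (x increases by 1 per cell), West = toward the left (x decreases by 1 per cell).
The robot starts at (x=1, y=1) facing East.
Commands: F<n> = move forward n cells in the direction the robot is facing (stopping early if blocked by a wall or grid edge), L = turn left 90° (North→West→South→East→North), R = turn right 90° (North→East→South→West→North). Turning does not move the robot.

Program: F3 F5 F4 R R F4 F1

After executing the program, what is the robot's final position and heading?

Answer: Final position: (x=0, y=1), facing West

Derivation:
Start: (x=1, y=1), facing East
  F3: move forward 3, now at (x=4, y=1)
  F5: move forward 1/5 (blocked), now at (x=5, y=1)
  F4: move forward 0/4 (blocked), now at (x=5, y=1)
  R: turn right, now facing South
  R: turn right, now facing West
  F4: move forward 4, now at (x=1, y=1)
  F1: move forward 1, now at (x=0, y=1)
Final: (x=0, y=1), facing West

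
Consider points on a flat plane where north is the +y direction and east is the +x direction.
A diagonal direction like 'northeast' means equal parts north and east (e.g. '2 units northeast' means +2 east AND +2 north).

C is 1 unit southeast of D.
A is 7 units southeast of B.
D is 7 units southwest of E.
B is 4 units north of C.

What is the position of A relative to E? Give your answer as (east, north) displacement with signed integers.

Answer: A is at (east=1, north=-11) relative to E.

Derivation:
Place E at the origin (east=0, north=0).
  D is 7 units southwest of E: delta (east=-7, north=-7); D at (east=-7, north=-7).
  C is 1 unit southeast of D: delta (east=+1, north=-1); C at (east=-6, north=-8).
  B is 4 units north of C: delta (east=+0, north=+4); B at (east=-6, north=-4).
  A is 7 units southeast of B: delta (east=+7, north=-7); A at (east=1, north=-11).
Therefore A relative to E: (east=1, north=-11).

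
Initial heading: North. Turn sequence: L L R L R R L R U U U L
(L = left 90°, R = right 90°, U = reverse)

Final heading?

Start: North
  L (left (90° counter-clockwise)) -> West
  L (left (90° counter-clockwise)) -> South
  R (right (90° clockwise)) -> West
  L (left (90° counter-clockwise)) -> South
  R (right (90° clockwise)) -> West
  R (right (90° clockwise)) -> North
  L (left (90° counter-clockwise)) -> West
  R (right (90° clockwise)) -> North
  U (U-turn (180°)) -> South
  U (U-turn (180°)) -> North
  U (U-turn (180°)) -> South
  L (left (90° counter-clockwise)) -> East
Final: East

Answer: Final heading: East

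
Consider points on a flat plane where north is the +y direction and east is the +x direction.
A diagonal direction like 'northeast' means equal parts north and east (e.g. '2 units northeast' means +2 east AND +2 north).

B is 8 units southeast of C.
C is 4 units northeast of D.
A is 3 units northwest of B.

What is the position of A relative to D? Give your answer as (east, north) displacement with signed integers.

Answer: A is at (east=9, north=-1) relative to D.

Derivation:
Place D at the origin (east=0, north=0).
  C is 4 units northeast of D: delta (east=+4, north=+4); C at (east=4, north=4).
  B is 8 units southeast of C: delta (east=+8, north=-8); B at (east=12, north=-4).
  A is 3 units northwest of B: delta (east=-3, north=+3); A at (east=9, north=-1).
Therefore A relative to D: (east=9, north=-1).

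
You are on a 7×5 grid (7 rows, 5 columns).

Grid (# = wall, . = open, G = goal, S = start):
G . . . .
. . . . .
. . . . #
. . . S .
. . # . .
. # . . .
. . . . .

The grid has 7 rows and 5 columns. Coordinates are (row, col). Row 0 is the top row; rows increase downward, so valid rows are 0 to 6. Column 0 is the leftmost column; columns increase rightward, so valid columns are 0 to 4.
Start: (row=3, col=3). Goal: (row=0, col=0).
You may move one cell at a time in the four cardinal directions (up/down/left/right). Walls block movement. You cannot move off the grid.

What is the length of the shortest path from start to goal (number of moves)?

Answer: Shortest path length: 6

Derivation:
BFS from (row=3, col=3) until reaching (row=0, col=0):
  Distance 0: (row=3, col=3)
  Distance 1: (row=2, col=3), (row=3, col=2), (row=3, col=4), (row=4, col=3)
  Distance 2: (row=1, col=3), (row=2, col=2), (row=3, col=1), (row=4, col=4), (row=5, col=3)
  Distance 3: (row=0, col=3), (row=1, col=2), (row=1, col=4), (row=2, col=1), (row=3, col=0), (row=4, col=1), (row=5, col=2), (row=5, col=4), (row=6, col=3)
  Distance 4: (row=0, col=2), (row=0, col=4), (row=1, col=1), (row=2, col=0), (row=4, col=0), (row=6, col=2), (row=6, col=4)
  Distance 5: (row=0, col=1), (row=1, col=0), (row=5, col=0), (row=6, col=1)
  Distance 6: (row=0, col=0), (row=6, col=0)  <- goal reached here
One shortest path (6 moves): (row=3, col=3) -> (row=3, col=2) -> (row=3, col=1) -> (row=3, col=0) -> (row=2, col=0) -> (row=1, col=0) -> (row=0, col=0)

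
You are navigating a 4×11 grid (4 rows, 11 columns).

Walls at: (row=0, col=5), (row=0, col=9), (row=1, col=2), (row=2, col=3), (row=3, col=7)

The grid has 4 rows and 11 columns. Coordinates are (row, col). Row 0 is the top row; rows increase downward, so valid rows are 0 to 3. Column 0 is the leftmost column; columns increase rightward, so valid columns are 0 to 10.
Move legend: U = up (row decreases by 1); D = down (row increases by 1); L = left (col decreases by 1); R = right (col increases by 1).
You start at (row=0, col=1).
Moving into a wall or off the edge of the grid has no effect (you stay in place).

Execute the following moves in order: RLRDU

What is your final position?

Start: (row=0, col=1)
  R (right): (row=0, col=1) -> (row=0, col=2)
  L (left): (row=0, col=2) -> (row=0, col=1)
  R (right): (row=0, col=1) -> (row=0, col=2)
  D (down): blocked, stay at (row=0, col=2)
  U (up): blocked, stay at (row=0, col=2)
Final: (row=0, col=2)

Answer: Final position: (row=0, col=2)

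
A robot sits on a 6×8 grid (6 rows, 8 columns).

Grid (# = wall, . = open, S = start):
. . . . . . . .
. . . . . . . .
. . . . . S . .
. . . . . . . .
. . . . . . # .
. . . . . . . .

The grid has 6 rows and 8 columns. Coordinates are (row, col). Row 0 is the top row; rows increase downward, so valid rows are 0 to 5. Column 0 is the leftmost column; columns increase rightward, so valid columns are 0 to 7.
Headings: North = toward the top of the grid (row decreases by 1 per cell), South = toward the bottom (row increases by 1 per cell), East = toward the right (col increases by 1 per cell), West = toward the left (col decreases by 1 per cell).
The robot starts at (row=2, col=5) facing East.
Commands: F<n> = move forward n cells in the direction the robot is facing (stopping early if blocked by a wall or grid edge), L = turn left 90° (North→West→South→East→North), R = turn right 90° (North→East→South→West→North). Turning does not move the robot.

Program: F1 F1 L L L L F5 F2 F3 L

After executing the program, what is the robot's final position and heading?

Answer: Final position: (row=2, col=7), facing North

Derivation:
Start: (row=2, col=5), facing East
  F1: move forward 1, now at (row=2, col=6)
  F1: move forward 1, now at (row=2, col=7)
  L: turn left, now facing North
  L: turn left, now facing West
  L: turn left, now facing South
  L: turn left, now facing East
  F5: move forward 0/5 (blocked), now at (row=2, col=7)
  F2: move forward 0/2 (blocked), now at (row=2, col=7)
  F3: move forward 0/3 (blocked), now at (row=2, col=7)
  L: turn left, now facing North
Final: (row=2, col=7), facing North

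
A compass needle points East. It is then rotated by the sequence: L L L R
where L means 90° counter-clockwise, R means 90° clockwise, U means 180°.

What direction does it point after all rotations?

Start: East
  L (left (90° counter-clockwise)) -> North
  L (left (90° counter-clockwise)) -> West
  L (left (90° counter-clockwise)) -> South
  R (right (90° clockwise)) -> West
Final: West

Answer: Final heading: West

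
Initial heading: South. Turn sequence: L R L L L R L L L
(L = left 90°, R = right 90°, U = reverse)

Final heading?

Start: South
  L (left (90° counter-clockwise)) -> East
  R (right (90° clockwise)) -> South
  L (left (90° counter-clockwise)) -> East
  L (left (90° counter-clockwise)) -> North
  L (left (90° counter-clockwise)) -> West
  R (right (90° clockwise)) -> North
  L (left (90° counter-clockwise)) -> West
  L (left (90° counter-clockwise)) -> South
  L (left (90° counter-clockwise)) -> East
Final: East

Answer: Final heading: East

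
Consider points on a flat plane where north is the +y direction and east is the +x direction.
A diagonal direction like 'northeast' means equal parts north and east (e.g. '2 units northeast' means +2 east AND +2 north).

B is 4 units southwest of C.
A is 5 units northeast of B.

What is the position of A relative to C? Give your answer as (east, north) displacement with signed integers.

Place C at the origin (east=0, north=0).
  B is 4 units southwest of C: delta (east=-4, north=-4); B at (east=-4, north=-4).
  A is 5 units northeast of B: delta (east=+5, north=+5); A at (east=1, north=1).
Therefore A relative to C: (east=1, north=1).

Answer: A is at (east=1, north=1) relative to C.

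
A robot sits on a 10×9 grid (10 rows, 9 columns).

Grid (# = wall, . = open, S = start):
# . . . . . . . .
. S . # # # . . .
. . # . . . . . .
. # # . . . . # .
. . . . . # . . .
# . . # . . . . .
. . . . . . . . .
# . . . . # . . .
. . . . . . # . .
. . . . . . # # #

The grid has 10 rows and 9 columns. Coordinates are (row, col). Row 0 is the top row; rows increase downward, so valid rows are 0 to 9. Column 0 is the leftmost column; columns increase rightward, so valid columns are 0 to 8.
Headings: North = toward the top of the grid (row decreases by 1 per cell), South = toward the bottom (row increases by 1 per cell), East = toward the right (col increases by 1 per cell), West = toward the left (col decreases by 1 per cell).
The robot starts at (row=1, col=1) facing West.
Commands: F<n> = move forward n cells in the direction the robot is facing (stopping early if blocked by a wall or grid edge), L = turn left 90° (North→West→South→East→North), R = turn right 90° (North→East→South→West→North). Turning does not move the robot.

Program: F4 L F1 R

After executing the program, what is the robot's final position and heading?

Start: (row=1, col=1), facing West
  F4: move forward 1/4 (blocked), now at (row=1, col=0)
  L: turn left, now facing South
  F1: move forward 1, now at (row=2, col=0)
  R: turn right, now facing West
Final: (row=2, col=0), facing West

Answer: Final position: (row=2, col=0), facing West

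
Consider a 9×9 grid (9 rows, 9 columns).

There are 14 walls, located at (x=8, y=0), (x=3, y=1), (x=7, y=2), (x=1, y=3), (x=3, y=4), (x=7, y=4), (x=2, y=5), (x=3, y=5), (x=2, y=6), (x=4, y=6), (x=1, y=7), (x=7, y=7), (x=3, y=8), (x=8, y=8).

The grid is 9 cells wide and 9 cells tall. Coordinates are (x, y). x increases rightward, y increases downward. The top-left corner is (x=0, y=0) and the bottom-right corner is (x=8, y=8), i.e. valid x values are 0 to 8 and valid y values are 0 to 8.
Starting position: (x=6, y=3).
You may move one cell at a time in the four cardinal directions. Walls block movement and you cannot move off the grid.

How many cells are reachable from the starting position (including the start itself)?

BFS flood-fill from (x=6, y=3):
  Distance 0: (x=6, y=3)
  Distance 1: (x=6, y=2), (x=5, y=3), (x=7, y=3), (x=6, y=4)
  Distance 2: (x=6, y=1), (x=5, y=2), (x=4, y=3), (x=8, y=3), (x=5, y=4), (x=6, y=5)
  Distance 3: (x=6, y=0), (x=5, y=1), (x=7, y=1), (x=4, y=2), (x=8, y=2), (x=3, y=3), (x=4, y=4), (x=8, y=4), (x=5, y=5), (x=7, y=5), (x=6, y=6)
  Distance 4: (x=5, y=0), (x=7, y=0), (x=4, y=1), (x=8, y=1), (x=3, y=2), (x=2, y=3), (x=4, y=5), (x=8, y=5), (x=5, y=6), (x=7, y=6), (x=6, y=7)
  Distance 5: (x=4, y=0), (x=2, y=2), (x=2, y=4), (x=8, y=6), (x=5, y=7), (x=6, y=8)
  Distance 6: (x=3, y=0), (x=2, y=1), (x=1, y=2), (x=1, y=4), (x=4, y=7), (x=8, y=7), (x=5, y=8), (x=7, y=8)
  Distance 7: (x=2, y=0), (x=1, y=1), (x=0, y=2), (x=0, y=4), (x=1, y=5), (x=3, y=7), (x=4, y=8)
  Distance 8: (x=1, y=0), (x=0, y=1), (x=0, y=3), (x=0, y=5), (x=1, y=6), (x=3, y=6), (x=2, y=7)
  Distance 9: (x=0, y=0), (x=0, y=6), (x=2, y=8)
  Distance 10: (x=0, y=7), (x=1, y=8)
  Distance 11: (x=0, y=8)
Total reachable: 67 (grid has 67 open cells total)

Answer: Reachable cells: 67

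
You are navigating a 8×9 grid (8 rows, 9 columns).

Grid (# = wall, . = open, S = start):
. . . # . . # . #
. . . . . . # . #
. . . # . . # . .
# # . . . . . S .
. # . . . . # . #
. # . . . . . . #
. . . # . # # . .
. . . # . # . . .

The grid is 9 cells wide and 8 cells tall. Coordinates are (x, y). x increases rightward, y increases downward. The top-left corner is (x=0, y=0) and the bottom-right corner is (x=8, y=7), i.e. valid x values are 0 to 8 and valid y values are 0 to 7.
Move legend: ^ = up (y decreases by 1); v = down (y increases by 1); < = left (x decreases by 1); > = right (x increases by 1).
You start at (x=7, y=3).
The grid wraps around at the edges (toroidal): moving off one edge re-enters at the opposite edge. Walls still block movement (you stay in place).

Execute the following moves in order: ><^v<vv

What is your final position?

Start: (x=7, y=3)
  > (right): (x=7, y=3) -> (x=8, y=3)
  < (left): (x=8, y=3) -> (x=7, y=3)
  ^ (up): (x=7, y=3) -> (x=7, y=2)
  v (down): (x=7, y=2) -> (x=7, y=3)
  < (left): (x=7, y=3) -> (x=6, y=3)
  v (down): blocked, stay at (x=6, y=3)
  v (down): blocked, stay at (x=6, y=3)
Final: (x=6, y=3)

Answer: Final position: (x=6, y=3)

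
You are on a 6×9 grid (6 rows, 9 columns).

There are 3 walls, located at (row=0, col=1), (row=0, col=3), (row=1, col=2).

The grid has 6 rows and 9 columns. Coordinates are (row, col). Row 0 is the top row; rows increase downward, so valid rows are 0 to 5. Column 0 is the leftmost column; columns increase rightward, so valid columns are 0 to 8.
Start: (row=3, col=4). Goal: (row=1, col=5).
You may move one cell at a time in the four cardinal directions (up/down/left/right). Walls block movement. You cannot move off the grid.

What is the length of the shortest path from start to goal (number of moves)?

BFS from (row=3, col=4) until reaching (row=1, col=5):
  Distance 0: (row=3, col=4)
  Distance 1: (row=2, col=4), (row=3, col=3), (row=3, col=5), (row=4, col=4)
  Distance 2: (row=1, col=4), (row=2, col=3), (row=2, col=5), (row=3, col=2), (row=3, col=6), (row=4, col=3), (row=4, col=5), (row=5, col=4)
  Distance 3: (row=0, col=4), (row=1, col=3), (row=1, col=5), (row=2, col=2), (row=2, col=6), (row=3, col=1), (row=3, col=7), (row=4, col=2), (row=4, col=6), (row=5, col=3), (row=5, col=5)  <- goal reached here
One shortest path (3 moves): (row=3, col=4) -> (row=3, col=5) -> (row=2, col=5) -> (row=1, col=5)

Answer: Shortest path length: 3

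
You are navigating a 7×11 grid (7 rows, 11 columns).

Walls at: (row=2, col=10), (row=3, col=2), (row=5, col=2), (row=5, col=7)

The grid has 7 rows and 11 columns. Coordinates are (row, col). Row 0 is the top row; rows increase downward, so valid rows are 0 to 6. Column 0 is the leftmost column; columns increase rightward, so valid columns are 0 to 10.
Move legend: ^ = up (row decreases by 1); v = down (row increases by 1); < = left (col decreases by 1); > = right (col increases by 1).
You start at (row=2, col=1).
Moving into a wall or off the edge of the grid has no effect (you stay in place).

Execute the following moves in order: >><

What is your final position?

Answer: Final position: (row=2, col=2)

Derivation:
Start: (row=2, col=1)
  > (right): (row=2, col=1) -> (row=2, col=2)
  > (right): (row=2, col=2) -> (row=2, col=3)
  < (left): (row=2, col=3) -> (row=2, col=2)
Final: (row=2, col=2)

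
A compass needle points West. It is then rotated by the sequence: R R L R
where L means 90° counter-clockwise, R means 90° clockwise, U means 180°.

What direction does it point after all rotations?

Start: West
  R (right (90° clockwise)) -> North
  R (right (90° clockwise)) -> East
  L (left (90° counter-clockwise)) -> North
  R (right (90° clockwise)) -> East
Final: East

Answer: Final heading: East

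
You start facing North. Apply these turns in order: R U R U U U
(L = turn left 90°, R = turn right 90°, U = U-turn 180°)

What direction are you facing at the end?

Start: North
  R (right (90° clockwise)) -> East
  U (U-turn (180°)) -> West
  R (right (90° clockwise)) -> North
  U (U-turn (180°)) -> South
  U (U-turn (180°)) -> North
  U (U-turn (180°)) -> South
Final: South

Answer: Final heading: South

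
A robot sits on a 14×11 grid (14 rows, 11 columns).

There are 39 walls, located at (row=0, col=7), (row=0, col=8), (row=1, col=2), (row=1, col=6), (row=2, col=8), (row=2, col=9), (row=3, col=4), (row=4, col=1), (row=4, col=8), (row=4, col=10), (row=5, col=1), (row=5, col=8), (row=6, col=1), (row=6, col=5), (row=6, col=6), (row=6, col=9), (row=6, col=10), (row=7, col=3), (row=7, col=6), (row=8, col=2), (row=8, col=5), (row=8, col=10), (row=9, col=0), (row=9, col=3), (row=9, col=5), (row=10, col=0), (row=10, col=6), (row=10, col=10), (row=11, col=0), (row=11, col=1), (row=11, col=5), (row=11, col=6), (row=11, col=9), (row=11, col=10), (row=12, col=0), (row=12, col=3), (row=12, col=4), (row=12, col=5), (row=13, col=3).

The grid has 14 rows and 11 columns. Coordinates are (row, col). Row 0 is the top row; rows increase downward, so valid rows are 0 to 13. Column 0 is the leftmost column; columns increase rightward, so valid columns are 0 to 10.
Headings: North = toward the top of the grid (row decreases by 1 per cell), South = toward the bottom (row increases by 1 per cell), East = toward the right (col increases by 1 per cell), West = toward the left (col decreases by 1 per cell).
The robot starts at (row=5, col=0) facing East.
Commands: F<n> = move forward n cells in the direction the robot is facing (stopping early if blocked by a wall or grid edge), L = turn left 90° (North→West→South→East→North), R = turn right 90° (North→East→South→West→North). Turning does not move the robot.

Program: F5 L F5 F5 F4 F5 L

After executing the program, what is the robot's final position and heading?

Start: (row=5, col=0), facing East
  F5: move forward 0/5 (blocked), now at (row=5, col=0)
  L: turn left, now facing North
  F5: move forward 5, now at (row=0, col=0)
  F5: move forward 0/5 (blocked), now at (row=0, col=0)
  F4: move forward 0/4 (blocked), now at (row=0, col=0)
  F5: move forward 0/5 (blocked), now at (row=0, col=0)
  L: turn left, now facing West
Final: (row=0, col=0), facing West

Answer: Final position: (row=0, col=0), facing West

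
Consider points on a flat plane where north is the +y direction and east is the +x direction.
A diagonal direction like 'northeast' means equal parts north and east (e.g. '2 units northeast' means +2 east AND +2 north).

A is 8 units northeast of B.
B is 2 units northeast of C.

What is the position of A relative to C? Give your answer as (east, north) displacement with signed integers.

Answer: A is at (east=10, north=10) relative to C.

Derivation:
Place C at the origin (east=0, north=0).
  B is 2 units northeast of C: delta (east=+2, north=+2); B at (east=2, north=2).
  A is 8 units northeast of B: delta (east=+8, north=+8); A at (east=10, north=10).
Therefore A relative to C: (east=10, north=10).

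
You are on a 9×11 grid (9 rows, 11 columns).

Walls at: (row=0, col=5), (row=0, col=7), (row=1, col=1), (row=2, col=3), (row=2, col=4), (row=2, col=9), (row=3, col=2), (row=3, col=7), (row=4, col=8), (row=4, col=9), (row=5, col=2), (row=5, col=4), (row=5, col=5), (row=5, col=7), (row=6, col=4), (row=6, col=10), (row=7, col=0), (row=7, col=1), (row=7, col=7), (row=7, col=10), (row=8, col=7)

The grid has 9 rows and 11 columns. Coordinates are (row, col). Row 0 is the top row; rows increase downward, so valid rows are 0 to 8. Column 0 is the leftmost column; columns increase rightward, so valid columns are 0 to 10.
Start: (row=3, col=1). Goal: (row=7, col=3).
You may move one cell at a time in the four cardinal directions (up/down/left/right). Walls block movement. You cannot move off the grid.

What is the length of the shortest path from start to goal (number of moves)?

BFS from (row=3, col=1) until reaching (row=7, col=3):
  Distance 0: (row=3, col=1)
  Distance 1: (row=2, col=1), (row=3, col=0), (row=4, col=1)
  Distance 2: (row=2, col=0), (row=2, col=2), (row=4, col=0), (row=4, col=2), (row=5, col=1)
  Distance 3: (row=1, col=0), (row=1, col=2), (row=4, col=3), (row=5, col=0), (row=6, col=1)
  Distance 4: (row=0, col=0), (row=0, col=2), (row=1, col=3), (row=3, col=3), (row=4, col=4), (row=5, col=3), (row=6, col=0), (row=6, col=2)
  Distance 5: (row=0, col=1), (row=0, col=3), (row=1, col=4), (row=3, col=4), (row=4, col=5), (row=6, col=3), (row=7, col=2)
  Distance 6: (row=0, col=4), (row=1, col=5), (row=3, col=5), (row=4, col=6), (row=7, col=3), (row=8, col=2)  <- goal reached here
One shortest path (6 moves): (row=3, col=1) -> (row=4, col=1) -> (row=4, col=2) -> (row=4, col=3) -> (row=5, col=3) -> (row=6, col=3) -> (row=7, col=3)

Answer: Shortest path length: 6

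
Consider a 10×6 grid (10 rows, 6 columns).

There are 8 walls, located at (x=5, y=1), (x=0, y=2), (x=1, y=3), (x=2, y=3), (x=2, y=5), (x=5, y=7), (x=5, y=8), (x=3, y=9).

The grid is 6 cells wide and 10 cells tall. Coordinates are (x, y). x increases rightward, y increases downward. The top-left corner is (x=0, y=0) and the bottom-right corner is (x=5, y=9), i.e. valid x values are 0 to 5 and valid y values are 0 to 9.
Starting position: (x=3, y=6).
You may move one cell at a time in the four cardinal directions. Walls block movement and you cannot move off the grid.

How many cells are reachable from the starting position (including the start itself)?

BFS flood-fill from (x=3, y=6):
  Distance 0: (x=3, y=6)
  Distance 1: (x=3, y=5), (x=2, y=6), (x=4, y=6), (x=3, y=7)
  Distance 2: (x=3, y=4), (x=4, y=5), (x=1, y=6), (x=5, y=6), (x=2, y=7), (x=4, y=7), (x=3, y=8)
  Distance 3: (x=3, y=3), (x=2, y=4), (x=4, y=4), (x=1, y=5), (x=5, y=5), (x=0, y=6), (x=1, y=7), (x=2, y=8), (x=4, y=8)
  Distance 4: (x=3, y=2), (x=4, y=3), (x=1, y=4), (x=5, y=4), (x=0, y=5), (x=0, y=7), (x=1, y=8), (x=2, y=9), (x=4, y=9)
  Distance 5: (x=3, y=1), (x=2, y=2), (x=4, y=2), (x=5, y=3), (x=0, y=4), (x=0, y=8), (x=1, y=9), (x=5, y=9)
  Distance 6: (x=3, y=0), (x=2, y=1), (x=4, y=1), (x=1, y=2), (x=5, y=2), (x=0, y=3), (x=0, y=9)
  Distance 7: (x=2, y=0), (x=4, y=0), (x=1, y=1)
  Distance 8: (x=1, y=0), (x=5, y=0), (x=0, y=1)
  Distance 9: (x=0, y=0)
Total reachable: 52 (grid has 52 open cells total)

Answer: Reachable cells: 52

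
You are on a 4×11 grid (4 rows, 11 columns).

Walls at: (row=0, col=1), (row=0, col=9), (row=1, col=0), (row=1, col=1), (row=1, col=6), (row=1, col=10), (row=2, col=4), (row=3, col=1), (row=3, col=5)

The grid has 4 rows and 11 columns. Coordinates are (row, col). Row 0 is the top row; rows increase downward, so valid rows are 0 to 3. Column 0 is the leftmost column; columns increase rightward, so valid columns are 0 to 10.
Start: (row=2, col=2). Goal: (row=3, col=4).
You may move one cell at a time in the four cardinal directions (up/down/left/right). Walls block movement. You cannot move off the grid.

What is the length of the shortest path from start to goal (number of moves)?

Answer: Shortest path length: 3

Derivation:
BFS from (row=2, col=2) until reaching (row=3, col=4):
  Distance 0: (row=2, col=2)
  Distance 1: (row=1, col=2), (row=2, col=1), (row=2, col=3), (row=3, col=2)
  Distance 2: (row=0, col=2), (row=1, col=3), (row=2, col=0), (row=3, col=3)
  Distance 3: (row=0, col=3), (row=1, col=4), (row=3, col=0), (row=3, col=4)  <- goal reached here
One shortest path (3 moves): (row=2, col=2) -> (row=2, col=3) -> (row=3, col=3) -> (row=3, col=4)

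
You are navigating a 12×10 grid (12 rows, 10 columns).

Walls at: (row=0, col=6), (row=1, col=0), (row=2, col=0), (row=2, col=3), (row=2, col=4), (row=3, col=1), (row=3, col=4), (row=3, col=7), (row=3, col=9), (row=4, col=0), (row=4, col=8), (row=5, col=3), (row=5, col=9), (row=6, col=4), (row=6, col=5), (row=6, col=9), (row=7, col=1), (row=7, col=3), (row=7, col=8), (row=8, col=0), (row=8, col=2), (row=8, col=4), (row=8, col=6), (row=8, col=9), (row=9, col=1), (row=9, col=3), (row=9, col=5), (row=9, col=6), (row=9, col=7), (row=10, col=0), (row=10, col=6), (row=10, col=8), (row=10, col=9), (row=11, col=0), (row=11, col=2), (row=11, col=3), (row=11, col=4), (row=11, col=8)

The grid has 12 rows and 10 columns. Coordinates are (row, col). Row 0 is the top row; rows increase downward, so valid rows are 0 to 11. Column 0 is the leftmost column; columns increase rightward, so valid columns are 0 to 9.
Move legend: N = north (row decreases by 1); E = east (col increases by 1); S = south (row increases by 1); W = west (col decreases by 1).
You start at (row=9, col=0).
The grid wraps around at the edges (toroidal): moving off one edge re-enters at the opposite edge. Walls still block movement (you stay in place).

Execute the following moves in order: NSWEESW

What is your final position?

Start: (row=9, col=0)
  N (north): blocked, stay at (row=9, col=0)
  S (south): blocked, stay at (row=9, col=0)
  W (west): (row=9, col=0) -> (row=9, col=9)
  E (east): (row=9, col=9) -> (row=9, col=0)
  E (east): blocked, stay at (row=9, col=0)
  S (south): blocked, stay at (row=9, col=0)
  W (west): (row=9, col=0) -> (row=9, col=9)
Final: (row=9, col=9)

Answer: Final position: (row=9, col=9)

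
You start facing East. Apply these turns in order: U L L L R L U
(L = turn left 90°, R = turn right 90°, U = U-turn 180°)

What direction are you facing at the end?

Start: East
  U (U-turn (180°)) -> West
  L (left (90° counter-clockwise)) -> South
  L (left (90° counter-clockwise)) -> East
  L (left (90° counter-clockwise)) -> North
  R (right (90° clockwise)) -> East
  L (left (90° counter-clockwise)) -> North
  U (U-turn (180°)) -> South
Final: South

Answer: Final heading: South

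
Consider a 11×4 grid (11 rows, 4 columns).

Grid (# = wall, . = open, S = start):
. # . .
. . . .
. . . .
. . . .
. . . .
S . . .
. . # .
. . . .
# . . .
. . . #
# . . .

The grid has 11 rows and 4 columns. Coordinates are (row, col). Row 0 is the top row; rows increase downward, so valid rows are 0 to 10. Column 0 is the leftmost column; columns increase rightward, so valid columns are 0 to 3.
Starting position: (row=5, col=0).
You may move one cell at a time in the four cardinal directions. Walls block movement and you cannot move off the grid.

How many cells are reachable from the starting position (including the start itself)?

BFS flood-fill from (row=5, col=0):
  Distance 0: (row=5, col=0)
  Distance 1: (row=4, col=0), (row=5, col=1), (row=6, col=0)
  Distance 2: (row=3, col=0), (row=4, col=1), (row=5, col=2), (row=6, col=1), (row=7, col=0)
  Distance 3: (row=2, col=0), (row=3, col=1), (row=4, col=2), (row=5, col=3), (row=7, col=1)
  Distance 4: (row=1, col=0), (row=2, col=1), (row=3, col=2), (row=4, col=3), (row=6, col=3), (row=7, col=2), (row=8, col=1)
  Distance 5: (row=0, col=0), (row=1, col=1), (row=2, col=2), (row=3, col=3), (row=7, col=3), (row=8, col=2), (row=9, col=1)
  Distance 6: (row=1, col=2), (row=2, col=3), (row=8, col=3), (row=9, col=0), (row=9, col=2), (row=10, col=1)
  Distance 7: (row=0, col=2), (row=1, col=3), (row=10, col=2)
  Distance 8: (row=0, col=3), (row=10, col=3)
Total reachable: 39 (grid has 39 open cells total)

Answer: Reachable cells: 39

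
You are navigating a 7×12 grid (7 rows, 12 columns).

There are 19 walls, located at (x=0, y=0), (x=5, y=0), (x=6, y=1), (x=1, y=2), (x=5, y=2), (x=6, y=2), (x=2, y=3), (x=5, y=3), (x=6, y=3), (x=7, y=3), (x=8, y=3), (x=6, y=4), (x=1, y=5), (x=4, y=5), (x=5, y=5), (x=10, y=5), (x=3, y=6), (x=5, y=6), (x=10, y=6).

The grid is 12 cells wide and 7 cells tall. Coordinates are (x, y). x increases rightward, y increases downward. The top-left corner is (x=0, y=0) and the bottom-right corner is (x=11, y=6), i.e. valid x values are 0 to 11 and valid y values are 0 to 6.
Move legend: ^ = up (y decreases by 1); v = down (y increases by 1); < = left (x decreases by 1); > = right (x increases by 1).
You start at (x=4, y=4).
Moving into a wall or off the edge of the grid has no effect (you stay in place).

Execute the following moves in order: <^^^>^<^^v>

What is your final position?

Start: (x=4, y=4)
  < (left): (x=4, y=4) -> (x=3, y=4)
  ^ (up): (x=3, y=4) -> (x=3, y=3)
  ^ (up): (x=3, y=3) -> (x=3, y=2)
  ^ (up): (x=3, y=2) -> (x=3, y=1)
  > (right): (x=3, y=1) -> (x=4, y=1)
  ^ (up): (x=4, y=1) -> (x=4, y=0)
  < (left): (x=4, y=0) -> (x=3, y=0)
  ^ (up): blocked, stay at (x=3, y=0)
  ^ (up): blocked, stay at (x=3, y=0)
  v (down): (x=3, y=0) -> (x=3, y=1)
  > (right): (x=3, y=1) -> (x=4, y=1)
Final: (x=4, y=1)

Answer: Final position: (x=4, y=1)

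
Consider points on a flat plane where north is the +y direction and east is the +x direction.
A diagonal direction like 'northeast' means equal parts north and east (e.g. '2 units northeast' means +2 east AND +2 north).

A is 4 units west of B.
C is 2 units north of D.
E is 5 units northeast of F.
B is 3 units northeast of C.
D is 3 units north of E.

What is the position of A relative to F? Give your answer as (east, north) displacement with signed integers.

Place F at the origin (east=0, north=0).
  E is 5 units northeast of F: delta (east=+5, north=+5); E at (east=5, north=5).
  D is 3 units north of E: delta (east=+0, north=+3); D at (east=5, north=8).
  C is 2 units north of D: delta (east=+0, north=+2); C at (east=5, north=10).
  B is 3 units northeast of C: delta (east=+3, north=+3); B at (east=8, north=13).
  A is 4 units west of B: delta (east=-4, north=+0); A at (east=4, north=13).
Therefore A relative to F: (east=4, north=13).

Answer: A is at (east=4, north=13) relative to F.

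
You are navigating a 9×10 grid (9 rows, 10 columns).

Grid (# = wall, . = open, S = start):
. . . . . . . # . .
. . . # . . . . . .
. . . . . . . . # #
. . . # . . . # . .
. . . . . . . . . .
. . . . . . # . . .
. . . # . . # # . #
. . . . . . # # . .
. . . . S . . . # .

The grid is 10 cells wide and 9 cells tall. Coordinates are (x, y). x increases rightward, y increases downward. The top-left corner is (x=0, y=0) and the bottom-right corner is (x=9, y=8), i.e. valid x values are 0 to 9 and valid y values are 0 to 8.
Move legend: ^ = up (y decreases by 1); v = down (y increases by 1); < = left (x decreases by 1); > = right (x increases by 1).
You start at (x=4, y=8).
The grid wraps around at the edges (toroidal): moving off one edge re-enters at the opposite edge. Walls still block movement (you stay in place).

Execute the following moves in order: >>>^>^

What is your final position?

Start: (x=4, y=8)
  > (right): (x=4, y=8) -> (x=5, y=8)
  > (right): (x=5, y=8) -> (x=6, y=8)
  > (right): (x=6, y=8) -> (x=7, y=8)
  ^ (up): blocked, stay at (x=7, y=8)
  > (right): blocked, stay at (x=7, y=8)
  ^ (up): blocked, stay at (x=7, y=8)
Final: (x=7, y=8)

Answer: Final position: (x=7, y=8)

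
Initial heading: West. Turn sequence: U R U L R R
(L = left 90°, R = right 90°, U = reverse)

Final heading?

Start: West
  U (U-turn (180°)) -> East
  R (right (90° clockwise)) -> South
  U (U-turn (180°)) -> North
  L (left (90° counter-clockwise)) -> West
  R (right (90° clockwise)) -> North
  R (right (90° clockwise)) -> East
Final: East

Answer: Final heading: East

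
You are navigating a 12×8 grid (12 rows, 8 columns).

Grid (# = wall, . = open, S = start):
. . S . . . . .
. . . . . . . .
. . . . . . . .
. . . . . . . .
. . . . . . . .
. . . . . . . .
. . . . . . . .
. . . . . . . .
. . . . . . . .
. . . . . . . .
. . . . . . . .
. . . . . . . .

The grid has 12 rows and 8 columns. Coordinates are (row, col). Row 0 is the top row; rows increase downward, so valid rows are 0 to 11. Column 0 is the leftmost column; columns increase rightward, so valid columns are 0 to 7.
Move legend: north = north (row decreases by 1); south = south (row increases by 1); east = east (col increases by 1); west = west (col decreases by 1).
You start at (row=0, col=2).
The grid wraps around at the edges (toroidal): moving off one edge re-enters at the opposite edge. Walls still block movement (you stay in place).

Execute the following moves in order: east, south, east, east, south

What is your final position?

Start: (row=0, col=2)
  east (east): (row=0, col=2) -> (row=0, col=3)
  south (south): (row=0, col=3) -> (row=1, col=3)
  east (east): (row=1, col=3) -> (row=1, col=4)
  east (east): (row=1, col=4) -> (row=1, col=5)
  south (south): (row=1, col=5) -> (row=2, col=5)
Final: (row=2, col=5)

Answer: Final position: (row=2, col=5)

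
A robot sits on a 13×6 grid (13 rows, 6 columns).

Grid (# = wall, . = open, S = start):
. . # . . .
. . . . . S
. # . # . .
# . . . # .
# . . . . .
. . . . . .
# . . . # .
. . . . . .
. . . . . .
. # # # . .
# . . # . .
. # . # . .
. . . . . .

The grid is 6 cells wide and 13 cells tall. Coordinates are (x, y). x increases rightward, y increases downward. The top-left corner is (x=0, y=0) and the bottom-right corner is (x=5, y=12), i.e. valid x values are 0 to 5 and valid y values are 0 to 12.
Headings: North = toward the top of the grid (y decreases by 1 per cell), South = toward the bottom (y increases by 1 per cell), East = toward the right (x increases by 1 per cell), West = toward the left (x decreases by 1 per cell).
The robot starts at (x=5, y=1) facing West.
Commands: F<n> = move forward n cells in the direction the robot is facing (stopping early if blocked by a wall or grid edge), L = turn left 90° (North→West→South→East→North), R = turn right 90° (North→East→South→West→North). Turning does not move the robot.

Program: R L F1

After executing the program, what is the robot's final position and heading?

Answer: Final position: (x=4, y=1), facing West

Derivation:
Start: (x=5, y=1), facing West
  R: turn right, now facing North
  L: turn left, now facing West
  F1: move forward 1, now at (x=4, y=1)
Final: (x=4, y=1), facing West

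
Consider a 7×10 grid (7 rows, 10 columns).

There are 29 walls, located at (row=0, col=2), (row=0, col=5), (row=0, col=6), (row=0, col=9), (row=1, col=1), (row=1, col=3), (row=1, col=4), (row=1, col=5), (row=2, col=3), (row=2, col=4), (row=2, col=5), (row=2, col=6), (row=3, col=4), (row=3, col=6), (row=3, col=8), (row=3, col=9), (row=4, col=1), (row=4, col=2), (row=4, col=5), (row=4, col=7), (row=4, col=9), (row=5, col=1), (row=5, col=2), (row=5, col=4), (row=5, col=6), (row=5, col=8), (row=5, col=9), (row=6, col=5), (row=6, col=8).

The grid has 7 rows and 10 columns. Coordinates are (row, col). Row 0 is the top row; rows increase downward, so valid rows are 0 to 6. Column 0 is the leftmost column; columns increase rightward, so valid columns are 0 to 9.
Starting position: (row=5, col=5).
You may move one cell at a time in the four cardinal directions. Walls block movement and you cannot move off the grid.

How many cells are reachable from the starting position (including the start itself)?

Answer: Reachable cells: 1

Derivation:
BFS flood-fill from (row=5, col=5):
  Distance 0: (row=5, col=5)
Total reachable: 1 (grid has 41 open cells total)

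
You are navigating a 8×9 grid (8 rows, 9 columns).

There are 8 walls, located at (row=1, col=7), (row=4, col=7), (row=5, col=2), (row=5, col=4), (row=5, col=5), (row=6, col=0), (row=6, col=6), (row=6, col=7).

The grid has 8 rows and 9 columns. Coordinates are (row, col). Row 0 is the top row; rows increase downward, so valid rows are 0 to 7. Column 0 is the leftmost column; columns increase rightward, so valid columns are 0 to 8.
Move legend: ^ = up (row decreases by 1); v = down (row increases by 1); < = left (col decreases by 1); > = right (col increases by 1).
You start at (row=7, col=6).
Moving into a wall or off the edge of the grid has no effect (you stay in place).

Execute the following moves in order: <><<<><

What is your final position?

Start: (row=7, col=6)
  < (left): (row=7, col=6) -> (row=7, col=5)
  > (right): (row=7, col=5) -> (row=7, col=6)
  < (left): (row=7, col=6) -> (row=7, col=5)
  < (left): (row=7, col=5) -> (row=7, col=4)
  < (left): (row=7, col=4) -> (row=7, col=3)
  > (right): (row=7, col=3) -> (row=7, col=4)
  < (left): (row=7, col=4) -> (row=7, col=3)
Final: (row=7, col=3)

Answer: Final position: (row=7, col=3)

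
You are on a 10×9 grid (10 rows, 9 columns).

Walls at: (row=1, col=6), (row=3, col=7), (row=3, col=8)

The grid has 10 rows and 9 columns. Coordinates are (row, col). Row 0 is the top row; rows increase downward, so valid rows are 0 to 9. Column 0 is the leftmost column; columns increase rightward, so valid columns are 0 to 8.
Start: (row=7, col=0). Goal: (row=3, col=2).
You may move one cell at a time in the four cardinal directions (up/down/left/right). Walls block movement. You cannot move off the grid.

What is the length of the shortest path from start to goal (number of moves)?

Answer: Shortest path length: 6

Derivation:
BFS from (row=7, col=0) until reaching (row=3, col=2):
  Distance 0: (row=7, col=0)
  Distance 1: (row=6, col=0), (row=7, col=1), (row=8, col=0)
  Distance 2: (row=5, col=0), (row=6, col=1), (row=7, col=2), (row=8, col=1), (row=9, col=0)
  Distance 3: (row=4, col=0), (row=5, col=1), (row=6, col=2), (row=7, col=3), (row=8, col=2), (row=9, col=1)
  Distance 4: (row=3, col=0), (row=4, col=1), (row=5, col=2), (row=6, col=3), (row=7, col=4), (row=8, col=3), (row=9, col=2)
  Distance 5: (row=2, col=0), (row=3, col=1), (row=4, col=2), (row=5, col=3), (row=6, col=4), (row=7, col=5), (row=8, col=4), (row=9, col=3)
  Distance 6: (row=1, col=0), (row=2, col=1), (row=3, col=2), (row=4, col=3), (row=5, col=4), (row=6, col=5), (row=7, col=6), (row=8, col=5), (row=9, col=4)  <- goal reached here
One shortest path (6 moves): (row=7, col=0) -> (row=7, col=1) -> (row=7, col=2) -> (row=6, col=2) -> (row=5, col=2) -> (row=4, col=2) -> (row=3, col=2)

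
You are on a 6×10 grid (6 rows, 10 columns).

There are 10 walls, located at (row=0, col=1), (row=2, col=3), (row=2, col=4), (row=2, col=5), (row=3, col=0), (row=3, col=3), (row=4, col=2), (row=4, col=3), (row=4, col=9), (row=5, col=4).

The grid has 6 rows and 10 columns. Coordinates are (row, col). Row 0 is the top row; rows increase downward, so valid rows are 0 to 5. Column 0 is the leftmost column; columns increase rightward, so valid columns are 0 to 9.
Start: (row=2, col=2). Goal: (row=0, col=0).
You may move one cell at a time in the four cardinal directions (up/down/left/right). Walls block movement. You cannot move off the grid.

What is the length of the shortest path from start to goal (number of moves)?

Answer: Shortest path length: 4

Derivation:
BFS from (row=2, col=2) until reaching (row=0, col=0):
  Distance 0: (row=2, col=2)
  Distance 1: (row=1, col=2), (row=2, col=1), (row=3, col=2)
  Distance 2: (row=0, col=2), (row=1, col=1), (row=1, col=3), (row=2, col=0), (row=3, col=1)
  Distance 3: (row=0, col=3), (row=1, col=0), (row=1, col=4), (row=4, col=1)
  Distance 4: (row=0, col=0), (row=0, col=4), (row=1, col=5), (row=4, col=0), (row=5, col=1)  <- goal reached here
One shortest path (4 moves): (row=2, col=2) -> (row=2, col=1) -> (row=2, col=0) -> (row=1, col=0) -> (row=0, col=0)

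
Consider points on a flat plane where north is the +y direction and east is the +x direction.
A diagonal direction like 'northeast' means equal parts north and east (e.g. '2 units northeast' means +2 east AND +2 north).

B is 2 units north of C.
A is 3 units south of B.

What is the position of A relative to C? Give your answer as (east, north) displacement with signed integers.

Answer: A is at (east=0, north=-1) relative to C.

Derivation:
Place C at the origin (east=0, north=0).
  B is 2 units north of C: delta (east=+0, north=+2); B at (east=0, north=2).
  A is 3 units south of B: delta (east=+0, north=-3); A at (east=0, north=-1).
Therefore A relative to C: (east=0, north=-1).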